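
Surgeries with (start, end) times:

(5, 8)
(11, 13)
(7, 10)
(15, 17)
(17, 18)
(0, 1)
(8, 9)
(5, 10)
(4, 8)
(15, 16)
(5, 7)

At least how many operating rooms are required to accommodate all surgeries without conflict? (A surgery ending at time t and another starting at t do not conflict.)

Count concurrent intervals with a sweep; the peak is the room count.
Events (time:±→running): 0:+→1 1:-→0 4:+→1 5:+→2 5:+→3 5:+→4 … peak 4.

4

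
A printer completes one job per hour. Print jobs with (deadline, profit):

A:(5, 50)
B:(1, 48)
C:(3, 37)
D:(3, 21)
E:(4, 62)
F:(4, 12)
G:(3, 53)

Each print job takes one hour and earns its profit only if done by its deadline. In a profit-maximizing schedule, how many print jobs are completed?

Take jobs in profit order; each goes to the latest open slot no later than its deadline.
By profit: E(d4,62), G(d3,53), A(d5,50), B(d1,48), C(d3,37), D(d3,21), F(d4,12)
E→slot 4; G→slot 3; A→slot 5; B→slot 1; C→slot 2; D skipped; F skipped.
5 of 7 scheduled.

5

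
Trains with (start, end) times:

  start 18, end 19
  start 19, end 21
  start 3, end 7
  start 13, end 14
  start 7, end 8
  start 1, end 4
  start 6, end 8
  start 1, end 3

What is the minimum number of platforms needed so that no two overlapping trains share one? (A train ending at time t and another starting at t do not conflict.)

Count concurrent intervals with a sweep; the peak is the room count.
Events (time:±→running): 1:+→1 1:+→2 … peak 2.

2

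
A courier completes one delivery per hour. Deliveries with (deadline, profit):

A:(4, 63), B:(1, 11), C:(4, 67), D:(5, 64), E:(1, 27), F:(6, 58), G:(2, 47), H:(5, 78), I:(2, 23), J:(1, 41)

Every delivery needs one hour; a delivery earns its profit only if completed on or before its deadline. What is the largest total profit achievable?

377

By profit: H(d5,78), C(d4,67), D(d5,64), A(d4,63), F(d6,58), G(d2,47), J(d1,41), E(d1,27), I(d2,23), B(d1,11)
H→slot 5; C→slot 4; D→slot 3; A→slot 2; F→slot 6; G→slot 1; J skipped; E skipped; I skipped; B skipped.
Profit = 47 + 63 + 64 + 67 + 78 + 58 = 377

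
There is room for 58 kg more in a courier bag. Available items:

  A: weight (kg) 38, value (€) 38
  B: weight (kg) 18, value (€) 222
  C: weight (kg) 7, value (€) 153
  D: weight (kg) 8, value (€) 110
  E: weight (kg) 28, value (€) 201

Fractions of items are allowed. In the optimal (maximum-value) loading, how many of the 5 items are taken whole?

Sort by value per unit weight and fill in that order.
Ratios (sorted): C 21.86, D 13.75, B 12.33, E 7.18, A 1.00
take C (7 @ 153); take D (8 @ 110); take B (18 @ 222); take 25/28 of E → 179.46. Capacity used 58/58.
3 item(s) taken whole; one partial (take 25/28 of E).

3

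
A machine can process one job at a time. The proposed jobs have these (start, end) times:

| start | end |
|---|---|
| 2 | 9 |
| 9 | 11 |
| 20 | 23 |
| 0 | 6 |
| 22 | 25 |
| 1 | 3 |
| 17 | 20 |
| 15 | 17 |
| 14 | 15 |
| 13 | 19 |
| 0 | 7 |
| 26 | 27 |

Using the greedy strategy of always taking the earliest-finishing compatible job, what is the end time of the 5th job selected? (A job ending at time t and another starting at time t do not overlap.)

20

Sorted by end: (1,3)  (0,6)  (0,7)  (2,9)  (9,11)  (14,15)  (15,17)  (13,19)  (17,20)  (20,23)  (22,25)  (26,27)
take (1,3); skip (2,9); take (9,11); take (14,15); take (15,17); take (17,20); take (20,23); skip (22,25); take (26,27).
Selected: (1,3) (9,11) (14,15) (15,17) (17,20) (20,23) (26,27)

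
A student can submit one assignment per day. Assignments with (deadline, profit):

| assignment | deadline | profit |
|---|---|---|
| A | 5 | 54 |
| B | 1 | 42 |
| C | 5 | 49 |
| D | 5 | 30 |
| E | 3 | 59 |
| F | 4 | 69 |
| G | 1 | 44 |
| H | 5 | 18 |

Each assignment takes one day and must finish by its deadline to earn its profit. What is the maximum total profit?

Profit order: F=69 E=59 A=54 C=49 G=44 B=42 D=30 H=18
Assign: F→slot 4, E→slot 3, A→slot 5, C→slot 2, G→slot 1, B skipped, D skipped, H skipped.
Slots: [1:G] [2:C] [3:E] [4:F] [5:A]
Profit = 44 + 49 + 59 + 69 + 54 = 275

275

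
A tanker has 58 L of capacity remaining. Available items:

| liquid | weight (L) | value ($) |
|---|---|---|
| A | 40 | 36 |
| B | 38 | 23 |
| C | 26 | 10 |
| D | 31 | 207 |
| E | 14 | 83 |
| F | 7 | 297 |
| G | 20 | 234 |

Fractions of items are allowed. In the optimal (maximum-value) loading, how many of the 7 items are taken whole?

Greedy by value/weight ratio, highest first.
Ratios (sorted): F 42.43, G 11.70, D 6.68, E 5.93, A 0.90, B 0.61, C 0.38
take F (7 @ 297); take G (20 @ 234); take D (31 @ 207). Capacity used 58/58.
3 item(s) taken whole.

3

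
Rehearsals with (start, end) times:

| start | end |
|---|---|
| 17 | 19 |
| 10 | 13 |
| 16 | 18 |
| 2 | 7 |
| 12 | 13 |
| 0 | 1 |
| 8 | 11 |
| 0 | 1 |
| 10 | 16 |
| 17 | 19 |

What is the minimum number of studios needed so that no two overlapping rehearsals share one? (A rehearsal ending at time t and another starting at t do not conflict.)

Events (time:±→running): 0:+→1 0:+→2 1:-→1 1:-→0 2:+→1 7:-→0 8:+→1 10:+→2 10:+→3 … peak 3.

3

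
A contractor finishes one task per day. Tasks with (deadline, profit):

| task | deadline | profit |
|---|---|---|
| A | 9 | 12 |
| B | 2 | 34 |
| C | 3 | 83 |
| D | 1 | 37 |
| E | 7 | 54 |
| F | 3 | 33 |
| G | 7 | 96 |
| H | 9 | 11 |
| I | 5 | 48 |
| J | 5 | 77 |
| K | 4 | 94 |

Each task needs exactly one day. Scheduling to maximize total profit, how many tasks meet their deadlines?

9

Sort by profit descending; place each in the latest free slot ≤ its deadline.
Profit order: G=96 K=94 C=83 J=77 E=54 I=48 D=37 B=34 F=33 A=12 H=11
Assign: G→slot 7, K→slot 4, C→slot 3, J→slot 5, E→slot 6, I→slot 2, D→slot 1, B skipped, F skipped, A→slot 9, H→slot 8.
Slots: [1:D] [2:I] [3:C] [4:K] [5:J] [6:E] [7:G] [8:H] [9:A]
9 of 11 scheduled.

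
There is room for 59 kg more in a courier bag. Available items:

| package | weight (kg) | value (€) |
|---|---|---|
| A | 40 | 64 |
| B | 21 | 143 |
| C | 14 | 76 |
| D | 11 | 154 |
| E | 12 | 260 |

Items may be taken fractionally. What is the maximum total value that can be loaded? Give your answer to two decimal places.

634.60

Order: E (260/12=21.67) > D (154/11=14.00) > B (143/21=6.81) > C (76/14=5.43) > A (64/40=1.60)
Fill: take E (12 @ 260) → take D (11 @ 154) → take B (21 @ 143) → take C (14 @ 76) → take 1/40 of A → 1.60; 59/59 used.
Total value = 634.60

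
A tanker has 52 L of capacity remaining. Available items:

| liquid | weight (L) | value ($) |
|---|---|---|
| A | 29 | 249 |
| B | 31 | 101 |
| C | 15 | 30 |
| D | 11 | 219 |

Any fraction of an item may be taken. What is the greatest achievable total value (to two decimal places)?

Ratios (sorted): D 19.91, A 8.59, B 3.26, C 2.00
take D (11 @ 219); take A (29 @ 249); take 12/31 of B → 39.10. Capacity used 52/52.
Total value = 507.10

507.10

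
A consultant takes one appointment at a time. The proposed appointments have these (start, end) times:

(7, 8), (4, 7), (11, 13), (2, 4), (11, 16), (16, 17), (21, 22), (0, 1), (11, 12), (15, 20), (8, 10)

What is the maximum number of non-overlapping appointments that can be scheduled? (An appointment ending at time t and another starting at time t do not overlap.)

8

Order by finish time; keep every interval that doesn't clash with the previous kept one.
Sorted by end: (0,1)  (2,4)  (4,7)  (7,8)  (8,10)  (11,12)  (11,13)  (11,16)  (16,17)  (15,20)  (21,22)
take (0,1); take (2,4); take (4,7); take (7,8); take (8,10); take (11,12); skip (11,16); take (16,17); skip (15,20); take (21,22).
Selected 8 appointments.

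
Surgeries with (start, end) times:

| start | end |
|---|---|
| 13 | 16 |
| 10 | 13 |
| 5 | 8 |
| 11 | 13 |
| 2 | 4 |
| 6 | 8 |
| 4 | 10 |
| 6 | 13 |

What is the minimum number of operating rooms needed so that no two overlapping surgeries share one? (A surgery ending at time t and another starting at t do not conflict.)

starts: [2, 4, 5, 6, 6, 10, 11, 13]
ends:   [4, 8, 8, 10, 13, 13, 13, 16]
s2→1 e4→0 s4→1 s5→2 s6→3 s6→4  — peak 4.

4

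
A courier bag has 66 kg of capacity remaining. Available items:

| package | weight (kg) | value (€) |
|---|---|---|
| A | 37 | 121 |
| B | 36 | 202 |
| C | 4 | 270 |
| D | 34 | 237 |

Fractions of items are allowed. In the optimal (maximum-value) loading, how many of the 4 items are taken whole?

Greedy by value/weight ratio, highest first.
Order: C (270/4=67.50) > D (237/34=6.97) > B (202/36=5.61) > A (121/37=3.27)
Fill: take C (4 @ 270) → take D (34 @ 237) → take 28/36 of B → 157.11; 66/66 used.
2 item(s) taken whole; one partial (take 28/36 of B).

2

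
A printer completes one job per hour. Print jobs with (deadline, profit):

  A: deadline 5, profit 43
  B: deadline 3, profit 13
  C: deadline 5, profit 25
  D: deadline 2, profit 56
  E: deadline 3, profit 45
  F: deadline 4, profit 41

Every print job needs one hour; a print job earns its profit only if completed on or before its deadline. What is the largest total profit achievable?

Sort by profit descending; place each in the latest free slot ≤ its deadline.
By profit: D(d2,56), E(d3,45), A(d5,43), F(d4,41), C(d5,25), B(d3,13)
D→slot 2; E→slot 3; A→slot 5; F→slot 4; C→slot 1; B skipped.
Profit = 25 + 56 + 45 + 41 + 43 = 210

210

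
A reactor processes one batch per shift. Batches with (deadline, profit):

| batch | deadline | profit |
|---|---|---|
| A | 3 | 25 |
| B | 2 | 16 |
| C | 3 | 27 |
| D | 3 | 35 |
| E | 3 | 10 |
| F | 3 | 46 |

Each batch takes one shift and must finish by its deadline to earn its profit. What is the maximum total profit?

108

Profit order: F=46 D=35 C=27 A=25 B=16 E=10
Assign: F→slot 3, D→slot 2, C→slot 1, A skipped, B skipped, E skipped.
Slots: [1:C] [2:D] [3:F]
Profit = 27 + 35 + 46 = 108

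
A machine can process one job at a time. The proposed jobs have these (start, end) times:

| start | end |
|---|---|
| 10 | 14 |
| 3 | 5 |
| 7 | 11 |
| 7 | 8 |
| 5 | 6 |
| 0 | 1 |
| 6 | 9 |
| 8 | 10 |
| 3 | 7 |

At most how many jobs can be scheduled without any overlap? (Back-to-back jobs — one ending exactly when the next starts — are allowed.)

Greedy by earliest finish: after sorting by end time, pick each interval compatible with the last pick.
Sorted by end: (0,1)  (3,5)  (5,6)  (3,7)  (7,8)  (6,9)  (8,10)  (7,11)  (10,14)
take (0,1); take (3,5); take (5,6); skip (3,7); take (7,8); take (8,10); skip (7,11); take (10,14).
Selected 6 jobs.

6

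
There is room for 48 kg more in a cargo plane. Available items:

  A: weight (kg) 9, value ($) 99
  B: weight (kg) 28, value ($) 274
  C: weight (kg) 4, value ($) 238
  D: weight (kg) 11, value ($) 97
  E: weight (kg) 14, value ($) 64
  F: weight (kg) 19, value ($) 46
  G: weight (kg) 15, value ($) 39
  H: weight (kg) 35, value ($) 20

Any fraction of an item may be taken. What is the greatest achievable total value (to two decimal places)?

672.73

Sort by value per unit weight and fill in that order.
Order: C (238/4=59.50) > A (99/9=11.00) > B (274/28=9.79) > D (97/11=8.82) > E (64/14=4.57) > G (39/15=2.60) > F (46/19=2.42) > H (20/35=0.57)
Fill: take C (4 @ 238) → take A (9 @ 99) → take B (28 @ 274) → take 7/11 of D → 61.73; 48/48 used.
Total value = 672.73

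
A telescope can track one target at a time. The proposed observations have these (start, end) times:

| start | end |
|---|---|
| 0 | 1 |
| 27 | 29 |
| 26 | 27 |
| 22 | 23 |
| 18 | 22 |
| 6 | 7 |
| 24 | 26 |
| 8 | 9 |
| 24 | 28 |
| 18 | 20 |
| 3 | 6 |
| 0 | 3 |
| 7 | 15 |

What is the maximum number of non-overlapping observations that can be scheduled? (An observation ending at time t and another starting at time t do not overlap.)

By end time: (0,1), (0,3), (3,6), (6,7), (8,9), (7,15), (18,20), (18,22), (22,23), (24,26), (26,27), (24,28), (27,29).
Pick (0,1); next start ≥ 1 → (3,6); next start ≥ 6 → (6,7); next start ≥ 7 → (8,9); next start ≥ 9 → (18,20); next start ≥ 20 → (22,23); next start ≥ 23 → (24,26); next start ≥ 26 → (26,27); next start ≥ 27 → (27,29).
Selected 9 observations.

9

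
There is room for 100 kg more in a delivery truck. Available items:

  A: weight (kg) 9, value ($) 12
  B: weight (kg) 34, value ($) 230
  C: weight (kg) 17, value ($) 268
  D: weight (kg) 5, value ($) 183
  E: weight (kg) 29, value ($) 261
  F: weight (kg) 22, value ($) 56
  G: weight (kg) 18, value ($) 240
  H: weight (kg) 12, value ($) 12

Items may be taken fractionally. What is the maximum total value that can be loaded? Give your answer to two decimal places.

1161.71

Sort by value per unit weight and fill in that order.
Order: D (183/5=36.60) > C (268/17=15.76) > G (240/18=13.33) > E (261/29=9.00) > B (230/34=6.76) > F (56/22=2.55) > A (12/9=1.33) > H (12/12=1.00)
Fill: take D (5 @ 183) → take C (17 @ 268) → take G (18 @ 240) → take E (29 @ 261) → take 31/34 of B → 209.71; 100/100 used.
Total value = 1161.71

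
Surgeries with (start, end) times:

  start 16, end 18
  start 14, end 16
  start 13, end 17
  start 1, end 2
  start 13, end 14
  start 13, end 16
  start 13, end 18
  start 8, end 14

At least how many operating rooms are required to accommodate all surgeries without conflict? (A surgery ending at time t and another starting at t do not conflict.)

Count concurrent intervals with a sweep; the peak is the room count.
starts: [1, 8, 13, 13, 13, 13, 14, 16]
ends:   [2, 14, 14, 16, 16, 17, 18, 18]
s1→1 e2→0 s8→1 s13→2 s13→3 s13→4 s13→5  — peak 5.

5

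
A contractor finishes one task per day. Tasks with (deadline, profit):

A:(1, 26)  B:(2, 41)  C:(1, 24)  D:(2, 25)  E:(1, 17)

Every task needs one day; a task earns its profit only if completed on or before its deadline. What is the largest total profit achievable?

Take jobs in profit order; each goes to the latest open slot no later than its deadline.
Profit order: B=41 A=26 D=25 C=24 E=17
Assign: B→slot 2, A→slot 1, D skipped, C skipped, E skipped.
Slots: [1:A] [2:B]
Profit = 26 + 41 = 67

67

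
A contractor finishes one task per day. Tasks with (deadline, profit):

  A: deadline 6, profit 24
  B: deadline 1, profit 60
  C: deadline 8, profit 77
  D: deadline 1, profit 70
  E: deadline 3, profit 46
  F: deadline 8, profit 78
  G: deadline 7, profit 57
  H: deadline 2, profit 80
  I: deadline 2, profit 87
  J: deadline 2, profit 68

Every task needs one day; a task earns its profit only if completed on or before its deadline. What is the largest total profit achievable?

Sort by profit descending; place each in the latest free slot ≤ its deadline.
By profit: I(d2,87), H(d2,80), F(d8,78), C(d8,77), D(d1,70), J(d2,68), B(d1,60), G(d7,57), E(d3,46), A(d6,24)
I→slot 2; H→slot 1; F→slot 8; C→slot 7; D skipped; J skipped; B skipped; G→slot 6; E→slot 3; A→slot 5.
Profit = 80 + 87 + 46 + 24 + 57 + 77 + 78 = 449

449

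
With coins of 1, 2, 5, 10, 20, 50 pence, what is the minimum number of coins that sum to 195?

Use the largest denomination that fits, subtract, and repeat.
195 = 3×50 + 2×20 + 1×5
Total coins = 3 + 2 + 1 = 6

6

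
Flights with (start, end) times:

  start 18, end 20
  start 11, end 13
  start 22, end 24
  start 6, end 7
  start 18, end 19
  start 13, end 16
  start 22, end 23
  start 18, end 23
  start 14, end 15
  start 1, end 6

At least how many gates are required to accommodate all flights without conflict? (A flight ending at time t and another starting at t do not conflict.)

3

starts: [1, 6, 11, 13, 14, 18, 18, 18, 22, 22]
ends:   [6, 7, 13, 15, 16, 19, 20, 23, 23, 24]
s1→1 e6→0 s6→1 e7→0 s11→1 e13→0 s13→1 s14→2 e15→1 e16→0 s18→1 s18→2 s18→3  — peak 3.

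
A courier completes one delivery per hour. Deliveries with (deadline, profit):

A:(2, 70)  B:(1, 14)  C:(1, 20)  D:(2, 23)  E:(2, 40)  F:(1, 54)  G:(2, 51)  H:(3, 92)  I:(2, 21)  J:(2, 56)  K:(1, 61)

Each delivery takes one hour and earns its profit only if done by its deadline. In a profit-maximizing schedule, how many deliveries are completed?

3

By profit: H(d3,92), A(d2,70), K(d1,61), J(d2,56), F(d1,54), G(d2,51), E(d2,40), D(d2,23), I(d2,21), C(d1,20), B(d1,14)
H→slot 3; A→slot 2; K→slot 1; J skipped; F skipped; G skipped; E skipped; D skipped; I skipped; C skipped; B skipped.
3 of 11 scheduled.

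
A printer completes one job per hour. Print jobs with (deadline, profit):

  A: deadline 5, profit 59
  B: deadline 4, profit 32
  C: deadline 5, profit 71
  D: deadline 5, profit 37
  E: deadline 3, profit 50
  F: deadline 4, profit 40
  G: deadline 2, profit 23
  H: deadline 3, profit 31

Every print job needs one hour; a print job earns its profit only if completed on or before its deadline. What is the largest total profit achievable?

257

Sort by profit descending; place each in the latest free slot ≤ its deadline.
Profit order: C=71 A=59 E=50 F=40 D=37 B=32 H=31 G=23
Assign: C→slot 5, A→slot 4, E→slot 3, F→slot 2, D→slot 1, B skipped, H skipped, G skipped.
Slots: [1:D] [2:F] [3:E] [4:A] [5:C]
Profit = 37 + 40 + 50 + 59 + 71 = 257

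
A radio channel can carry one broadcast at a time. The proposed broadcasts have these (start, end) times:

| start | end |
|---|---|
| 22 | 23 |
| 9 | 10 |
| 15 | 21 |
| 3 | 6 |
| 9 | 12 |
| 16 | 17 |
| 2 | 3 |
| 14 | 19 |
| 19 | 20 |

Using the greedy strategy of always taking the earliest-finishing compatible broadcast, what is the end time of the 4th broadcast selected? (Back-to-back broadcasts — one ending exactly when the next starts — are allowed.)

Sorted by end: (2,3)  (3,6)  (9,10)  (9,12)  (16,17)  (14,19)  (19,20)  (15,21)  (22,23)
take (2,3); take (3,6); take (9,10); skip (9,12); take (16,17); skip (14,19); take (19,20); take (22,23).
Selected: (2,3) (3,6) (9,10) (16,17) (19,20) (22,23)

17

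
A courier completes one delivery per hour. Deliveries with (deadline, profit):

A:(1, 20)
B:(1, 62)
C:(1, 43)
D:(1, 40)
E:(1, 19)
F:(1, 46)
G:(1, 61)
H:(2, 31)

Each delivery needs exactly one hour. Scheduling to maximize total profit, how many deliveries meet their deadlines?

By profit: B(d1,62), G(d1,61), F(d1,46), C(d1,43), D(d1,40), H(d2,31), A(d1,20), E(d1,19)
B→slot 1; G skipped; F skipped; C skipped; D skipped; H→slot 2; A skipped; E skipped.
2 of 8 scheduled.

2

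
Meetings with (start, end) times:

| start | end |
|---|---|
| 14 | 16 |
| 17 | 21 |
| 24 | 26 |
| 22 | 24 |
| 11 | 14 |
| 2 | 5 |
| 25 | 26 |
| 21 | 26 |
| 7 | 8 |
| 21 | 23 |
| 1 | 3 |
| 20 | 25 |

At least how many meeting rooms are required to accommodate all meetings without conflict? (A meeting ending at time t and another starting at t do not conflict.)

Count concurrent intervals with a sweep; the peak is the room count.
Events (time:±→running): 1:+→1 2:+→2 3:-→1 5:-→0 7:+→1 8:-→0 11:+→1 14:-→0 14:+→1 16:-→0 17:+→1 20:+→2 21:-→1 21:+→2 21:+→3 22:+→4 … peak 4.

4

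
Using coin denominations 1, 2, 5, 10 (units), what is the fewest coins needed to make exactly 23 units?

4

Greedy: take as many of the largest coin as possible, then repeat with the remainder.
23 = 2×10 + 1×2 + 1×1
Total coins = 2 + 1 + 1 = 4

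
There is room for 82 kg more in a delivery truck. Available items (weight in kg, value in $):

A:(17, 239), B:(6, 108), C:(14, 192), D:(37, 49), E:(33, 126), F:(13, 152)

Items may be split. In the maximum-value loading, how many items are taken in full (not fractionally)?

4

Sort by value per unit weight and fill in that order.
Ratios (sorted): B 18.00, A 14.06, C 13.71, F 11.69, E 3.82, D 1.32
take B (6 @ 108); take A (17 @ 239); take C (14 @ 192); take F (13 @ 152); take 32/33 of E → 122.18. Capacity used 82/82.
4 item(s) taken whole; one partial (take 32/33 of E).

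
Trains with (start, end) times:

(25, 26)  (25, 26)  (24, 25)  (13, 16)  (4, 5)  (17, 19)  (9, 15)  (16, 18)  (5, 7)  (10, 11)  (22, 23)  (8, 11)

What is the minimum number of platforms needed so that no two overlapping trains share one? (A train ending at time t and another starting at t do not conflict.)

Count concurrent intervals with a sweep; the peak is the room count.
starts: [4, 5, 8, 9, 10, 13, 16, 17, 22, 24, 25, 25]
ends:   [5, 7, 11, 11, 15, 16, 18, 19, 23, 25, 26, 26]
s4→1 e5→0 s5→1 e7→0 s8→1 s9→2 s10→3  — peak 3.

3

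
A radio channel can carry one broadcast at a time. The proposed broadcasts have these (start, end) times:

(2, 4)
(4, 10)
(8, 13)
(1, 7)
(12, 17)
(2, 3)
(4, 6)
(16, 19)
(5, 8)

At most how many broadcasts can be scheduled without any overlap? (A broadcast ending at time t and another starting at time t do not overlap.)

4

Sort by end time and greedily take each interval whose start is ≥ the last chosen end.
By end time: (2,3), (2,4), (4,6), (1,7), (5,8), (4,10), (8,13), (12,17), (16,19).
Pick (2,3); next start ≥ 3 → (4,6); next start ≥ 6 → (8,13); next start ≥ 13 → (16,19).
Selected 4 broadcasts.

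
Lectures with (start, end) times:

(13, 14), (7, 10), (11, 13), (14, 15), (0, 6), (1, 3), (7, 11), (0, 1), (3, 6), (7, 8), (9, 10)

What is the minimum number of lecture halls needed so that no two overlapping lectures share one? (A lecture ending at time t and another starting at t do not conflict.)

3

The answer is the maximum number of intervals overlapping at any instant.
starts: [0, 0, 1, 3, 7, 7, 7, 9, 11, 13, 14]
ends:   [1, 3, 6, 6, 8, 10, 10, 11, 13, 14, 15]
s0→1 s0→2 e1→1 s1→2 e3→1 s3→2 e6→1 e6→0 s7→1 s7→2 s7→3  — peak 3.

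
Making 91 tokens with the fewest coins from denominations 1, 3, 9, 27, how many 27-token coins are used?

3

Greedy: take as many of the largest coin as possible, then repeat with the remainder.
91 = 3×27 + 1×9 + 1×1
Count of 27: 3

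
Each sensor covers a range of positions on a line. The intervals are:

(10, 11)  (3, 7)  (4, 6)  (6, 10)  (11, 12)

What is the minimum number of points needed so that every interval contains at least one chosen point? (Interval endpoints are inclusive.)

2

Sort by right endpoint; whenever an interval is uncovered, place a point at its right end.
Sorted: [4,6] [3,7] [6,10] [10,11] [11,12]
{[4,6],[3,7],[6,10]} hit by 6; {[10,11],[11,12]} hit by 11.
Points: 6, 11 (2 total).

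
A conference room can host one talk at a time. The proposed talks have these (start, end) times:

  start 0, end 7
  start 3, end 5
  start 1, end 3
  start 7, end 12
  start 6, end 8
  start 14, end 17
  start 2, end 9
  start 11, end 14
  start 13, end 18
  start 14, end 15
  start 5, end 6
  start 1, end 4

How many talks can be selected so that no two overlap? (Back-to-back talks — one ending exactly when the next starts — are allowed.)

6

Order by finish time; keep every interval that doesn't clash with the previous kept one.
By end time: (1,3), (1,4), (3,5), (5,6), (0,7), (6,8), (2,9), (7,12), (11,14), (14,15), (14,17), (13,18).
Pick (1,3); next start ≥ 3 → (3,5); next start ≥ 5 → (5,6); next start ≥ 6 → (6,8); next start ≥ 8 → (11,14); next start ≥ 14 → (14,15).
Selected 6 talks.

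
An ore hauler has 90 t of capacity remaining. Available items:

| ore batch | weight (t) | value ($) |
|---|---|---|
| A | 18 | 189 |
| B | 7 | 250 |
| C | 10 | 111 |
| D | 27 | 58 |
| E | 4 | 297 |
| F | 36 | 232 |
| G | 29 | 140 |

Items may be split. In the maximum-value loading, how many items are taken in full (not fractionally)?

5

Greedy by value/weight ratio, highest first.
Ratios (sorted): E 74.25, B 35.71, C 11.10, A 10.50, F 6.44, G 4.83, D 2.15
take E (4 @ 297); take B (7 @ 250); take C (10 @ 111); take A (18 @ 189); take F (36 @ 232); take 15/29 of G → 72.41. Capacity used 90/90.
5 item(s) taken whole; one partial (take 15/29 of G).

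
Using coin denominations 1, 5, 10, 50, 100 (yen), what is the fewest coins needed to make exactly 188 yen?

188 = 1×100 + 1×50 + 3×10 + 1×5 + 3×1
Total coins = 1 + 1 + 3 + 1 + 3 = 9

9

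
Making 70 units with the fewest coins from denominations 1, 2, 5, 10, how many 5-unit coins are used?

Use the largest denomination that fits, subtract, and repeat.
70 − 7×10→0
Count of 5: 0

0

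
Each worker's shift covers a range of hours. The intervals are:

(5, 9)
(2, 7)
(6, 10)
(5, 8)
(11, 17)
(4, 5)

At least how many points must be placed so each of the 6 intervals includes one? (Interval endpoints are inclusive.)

Process intervals by earliest right end; each time one isn't hit yet, stab at its right endpoint.
By right end: [4,5]  [2,7]  [5,8]  [5,9]  [6,10]  [11,17]
[4,5] uncovered → point at 5; [6,10] uncovered → point at 10; [11,17] uncovered → point at 17.
Points: 5, 10, 17 (3 total).

3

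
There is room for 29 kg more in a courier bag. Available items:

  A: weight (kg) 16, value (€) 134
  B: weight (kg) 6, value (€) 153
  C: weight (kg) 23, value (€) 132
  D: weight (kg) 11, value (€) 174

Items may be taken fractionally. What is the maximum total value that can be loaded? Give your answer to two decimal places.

427.50

Sort by value per unit weight and fill in that order.
Order: B (153/6=25.50) > D (174/11=15.82) > A (134/16=8.38) > C (132/23=5.74)
Fill: take B (6 @ 153) → take D (11 @ 174) → take 12/16 of A → 100.50; 29/29 used.
Total value = 427.50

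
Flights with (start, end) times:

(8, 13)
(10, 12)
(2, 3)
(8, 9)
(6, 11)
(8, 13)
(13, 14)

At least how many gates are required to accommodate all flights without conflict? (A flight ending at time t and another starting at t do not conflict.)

4

Count concurrent intervals with a sweep; the peak is the room count.
Events (time:±→running): 2:+→1 3:-→0 6:+→1 8:+→2 8:+→3 8:+→4 … peak 4.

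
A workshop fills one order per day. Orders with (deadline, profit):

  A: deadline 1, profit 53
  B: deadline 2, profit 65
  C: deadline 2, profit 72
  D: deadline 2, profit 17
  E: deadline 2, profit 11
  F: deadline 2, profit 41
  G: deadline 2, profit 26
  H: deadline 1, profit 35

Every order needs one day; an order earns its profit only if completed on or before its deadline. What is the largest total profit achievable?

137

Sort by profit descending; place each in the latest free slot ≤ its deadline.
Profit order: C=72 B=65 A=53 F=41 H=35 G=26 D=17 E=11
Assign: C→slot 2, B→slot 1, A skipped, F skipped, H skipped, G skipped, D skipped, E skipped.
Slots: [1:B] [2:C]
Profit = 65 + 72 = 137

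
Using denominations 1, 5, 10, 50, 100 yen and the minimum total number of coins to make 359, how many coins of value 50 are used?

1

Greedy: take as many of the largest coin as possible, then repeat with the remainder.
359 = 3×100 + 1×50 + 1×5 + 4×1
Count of 50: 1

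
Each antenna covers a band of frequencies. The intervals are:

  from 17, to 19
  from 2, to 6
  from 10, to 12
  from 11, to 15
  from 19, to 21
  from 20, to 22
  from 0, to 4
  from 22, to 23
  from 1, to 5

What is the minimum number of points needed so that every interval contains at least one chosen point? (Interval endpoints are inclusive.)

Sort by right endpoint; whenever an interval is uncovered, place a point at its right end.
Sorted: [0,4] [1,5] [2,6] [10,12] [11,15] [17,19] [19,21] [20,22] [22,23]
{[0,4],[1,5],[2,6]} hit by 4; {[10,12],[11,15]} hit by 12; {[17,19],[19,21]} hit by 19; {[20,22],[22,23]} hit by 22.
Points: 4, 12, 19, 22 (4 total).

4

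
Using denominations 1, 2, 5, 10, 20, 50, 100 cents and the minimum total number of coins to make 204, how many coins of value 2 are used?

Greedy: take as many of the largest coin as possible, then repeat with the remainder.
204 − 2×100→4 − 2×2→0
Count of 2: 2

2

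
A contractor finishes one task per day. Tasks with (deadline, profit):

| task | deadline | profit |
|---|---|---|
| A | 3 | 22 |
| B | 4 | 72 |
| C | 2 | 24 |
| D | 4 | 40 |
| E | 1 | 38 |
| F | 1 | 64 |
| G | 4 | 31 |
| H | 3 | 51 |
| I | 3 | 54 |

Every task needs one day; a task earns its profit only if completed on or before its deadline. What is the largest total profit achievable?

Take jobs in profit order; each goes to the latest open slot no later than its deadline.
Profit order: B=72 F=64 I=54 H=51 D=40 E=38 G=31 C=24 A=22
Assign: B→slot 4, F→slot 1, I→slot 3, H→slot 2, D skipped, E skipped, G skipped, C skipped, A skipped.
Slots: [1:F] [2:H] [3:I] [4:B]
Profit = 64 + 51 + 54 + 72 = 241

241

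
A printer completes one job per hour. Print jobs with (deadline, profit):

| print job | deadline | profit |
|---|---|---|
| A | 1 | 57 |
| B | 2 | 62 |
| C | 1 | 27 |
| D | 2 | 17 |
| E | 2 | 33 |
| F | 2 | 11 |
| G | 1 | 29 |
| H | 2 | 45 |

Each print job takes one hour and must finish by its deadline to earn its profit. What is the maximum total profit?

Take jobs in profit order; each goes to the latest open slot no later than its deadline.
By profit: B(d2,62), A(d1,57), H(d2,45), E(d2,33), G(d1,29), C(d1,27), D(d2,17), F(d2,11)
B→slot 2; A→slot 1; H skipped; E skipped; G skipped; C skipped; D skipped; F skipped.
Profit = 57 + 62 = 119

119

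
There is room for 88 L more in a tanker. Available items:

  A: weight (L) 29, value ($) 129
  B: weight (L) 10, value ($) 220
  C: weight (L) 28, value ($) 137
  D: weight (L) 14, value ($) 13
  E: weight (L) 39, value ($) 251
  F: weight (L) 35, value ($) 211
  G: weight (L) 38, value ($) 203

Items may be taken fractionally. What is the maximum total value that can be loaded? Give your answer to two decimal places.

703.37

Greedy by value/weight ratio, highest first.
Order: B (220/10=22.00) > E (251/39=6.44) > F (211/35=6.03) > G (203/38=5.34) > C (137/28=4.89) > A (129/29=4.45) > D (13/14=0.93)
Fill: take B (10 @ 220) → take E (39 @ 251) → take F (35 @ 211) → take 4/38 of G → 21.37; 88/88 used.
Total value = 703.37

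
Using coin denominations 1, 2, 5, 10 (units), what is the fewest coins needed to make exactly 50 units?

5

Greedy: take as many of the largest coin as possible, then repeat with the remainder.
50 = 5×10
Total coins = 5 = 5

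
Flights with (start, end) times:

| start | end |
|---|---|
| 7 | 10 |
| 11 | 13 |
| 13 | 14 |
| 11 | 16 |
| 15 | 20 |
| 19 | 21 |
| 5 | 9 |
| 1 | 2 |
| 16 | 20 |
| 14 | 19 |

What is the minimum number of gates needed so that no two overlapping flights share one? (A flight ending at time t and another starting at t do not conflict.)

3

Count concurrent intervals with a sweep; the peak is the room count.
starts: [1, 5, 7, 11, 11, 13, 14, 15, 16, 19]
ends:   [2, 9, 10, 13, 14, 16, 19, 20, 20, 21]
s1→1 e2→0 s5→1 s7→2 e9→1 e10→0 s11→1 s11→2 e13→1 s13→2 e14→1 s14→2 s15→3  — peak 3.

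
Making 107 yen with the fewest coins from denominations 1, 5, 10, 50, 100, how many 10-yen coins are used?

Greedy: take as many of the largest coin as possible, then repeat with the remainder.
107 = 1×100 + 1×5 + 2×1
Count of 10: 0

0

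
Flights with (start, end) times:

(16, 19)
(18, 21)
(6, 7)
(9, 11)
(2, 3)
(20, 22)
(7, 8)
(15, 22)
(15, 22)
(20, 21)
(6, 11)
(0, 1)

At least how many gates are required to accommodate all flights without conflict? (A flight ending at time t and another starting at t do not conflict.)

Count concurrent intervals with a sweep; the peak is the room count.
Events (time:±→running): 0:+→1 1:-→0 2:+→1 3:-→0 6:+→1 6:+→2 7:-→1 7:+→2 8:-→1 9:+→2 11:-→1 11:-→0 15:+→1 15:+→2 16:+→3 18:+→4 19:-→3 20:+→4 20:+→5 … peak 5.

5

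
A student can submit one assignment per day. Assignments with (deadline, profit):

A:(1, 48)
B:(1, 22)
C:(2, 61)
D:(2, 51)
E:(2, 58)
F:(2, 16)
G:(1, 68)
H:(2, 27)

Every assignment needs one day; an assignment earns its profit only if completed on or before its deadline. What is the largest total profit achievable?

Sort by profit descending; place each in the latest free slot ≤ its deadline.
By profit: G(d1,68), C(d2,61), E(d2,58), D(d2,51), A(d1,48), H(d2,27), B(d1,22), F(d2,16)
G→slot 1; C→slot 2; E skipped; D skipped; A skipped; H skipped; B skipped; F skipped.
Profit = 68 + 61 = 129

129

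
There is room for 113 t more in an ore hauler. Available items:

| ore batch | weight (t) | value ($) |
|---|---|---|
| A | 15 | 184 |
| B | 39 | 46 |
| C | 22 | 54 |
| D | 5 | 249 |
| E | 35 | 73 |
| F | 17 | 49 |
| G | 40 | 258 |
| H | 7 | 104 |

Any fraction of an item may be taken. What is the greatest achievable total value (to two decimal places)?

Greedy by value/weight ratio, highest first.
Order: D (249/5=49.80) > H (104/7=14.86) > A (184/15=12.27) > G (258/40=6.45) > F (49/17=2.88) > C (54/22=2.45) > E (73/35=2.09) > B (46/39=1.18)
Fill: take D (5 @ 249) → take H (7 @ 104) → take A (15 @ 184) → take G (40 @ 258) → take F (17 @ 49) → take C (22 @ 54) → take 7/35 of E → 14.60; 113/113 used.
Total value = 912.60

912.60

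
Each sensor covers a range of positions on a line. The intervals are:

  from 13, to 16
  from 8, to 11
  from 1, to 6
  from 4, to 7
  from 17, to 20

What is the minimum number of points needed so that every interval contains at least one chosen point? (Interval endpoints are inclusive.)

4

Process intervals by earliest right end; each time one isn't hit yet, stab at its right endpoint.
By right end: [1,6]  [4,7]  [8,11]  [13,16]  [17,20]
[1,6] uncovered → point at 6; [8,11] uncovered → point at 11; [13,16] uncovered → point at 16; [17,20] uncovered → point at 20.
Points: 6, 11, 16, 20 (4 total).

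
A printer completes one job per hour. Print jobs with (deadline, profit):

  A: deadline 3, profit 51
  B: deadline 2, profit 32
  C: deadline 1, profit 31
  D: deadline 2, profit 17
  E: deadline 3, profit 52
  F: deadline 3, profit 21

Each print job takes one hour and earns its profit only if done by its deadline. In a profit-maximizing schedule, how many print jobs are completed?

3

Profit order: E=52 A=51 B=32 C=31 F=21 D=17
Assign: E→slot 3, A→slot 2, B→slot 1, C skipped, F skipped, D skipped.
Slots: [1:B] [2:A] [3:E]
3 of 6 scheduled.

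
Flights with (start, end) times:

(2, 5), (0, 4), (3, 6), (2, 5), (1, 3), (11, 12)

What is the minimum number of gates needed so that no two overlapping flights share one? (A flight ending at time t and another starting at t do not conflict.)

4

The answer is the maximum number of intervals overlapping at any instant.
Events (time:±→running): 0:+→1 1:+→2 2:+→3 2:+→4 … peak 4.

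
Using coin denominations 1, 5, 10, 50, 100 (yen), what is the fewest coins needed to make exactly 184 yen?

9

184 = 1×100 + 1×50 + 3×10 + 4×1
Total coins = 1 + 1 + 3 + 4 = 9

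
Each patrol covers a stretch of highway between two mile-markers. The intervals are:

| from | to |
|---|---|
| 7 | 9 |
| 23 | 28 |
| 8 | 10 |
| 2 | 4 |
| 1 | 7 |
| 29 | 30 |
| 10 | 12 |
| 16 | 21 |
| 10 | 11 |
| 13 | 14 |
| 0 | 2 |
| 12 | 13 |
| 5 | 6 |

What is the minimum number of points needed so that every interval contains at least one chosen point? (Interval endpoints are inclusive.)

Process intervals by earliest right end; each time one isn't hit yet, stab at its right endpoint.
By right end: [0,2]  [2,4]  [5,6]  [1,7]  [7,9]  [8,10]  [10,11]  [10,12]  [12,13]  [13,14]  [16,21]  [23,28]  [29,30]
[0,2] uncovered → point at 2; [5,6] uncovered → point at 6; [7,9] uncovered → point at 9; [10,11] uncovered → point at 11; [12,13] uncovered → point at 13; [16,21] uncovered → point at 21; [23,28] uncovered → point at 28; [29,30] uncovered → point at 30.
Points: 2, 6, 9, 11, 13, 21, 28, 30 (8 total).

8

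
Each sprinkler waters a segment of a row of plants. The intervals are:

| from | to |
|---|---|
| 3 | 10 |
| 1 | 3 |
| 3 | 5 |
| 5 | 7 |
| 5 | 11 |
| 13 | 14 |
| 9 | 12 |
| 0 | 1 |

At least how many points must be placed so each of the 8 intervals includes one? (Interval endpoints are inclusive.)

4

By right end: [0,1]  [1,3]  [3,5]  [5,7]  [3,10]  [5,11]  [9,12]  [13,14]
[0,1] uncovered → point at 1; [3,5] uncovered → point at 5; [9,12] uncovered → point at 12; [13,14] uncovered → point at 14.
Points: 1, 5, 12, 14 (4 total).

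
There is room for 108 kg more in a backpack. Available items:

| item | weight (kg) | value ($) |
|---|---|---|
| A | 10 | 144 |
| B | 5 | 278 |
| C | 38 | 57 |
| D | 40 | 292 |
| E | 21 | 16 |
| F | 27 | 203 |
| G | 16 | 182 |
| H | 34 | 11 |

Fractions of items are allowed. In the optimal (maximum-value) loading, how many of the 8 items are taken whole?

5

Greedy by value/weight ratio, highest first.
Ratios (sorted): B 55.60, A 14.40, G 11.38, F 7.52, D 7.30, C 1.50, E 0.76, H 0.32
take B (5 @ 278); take A (10 @ 144); take G (16 @ 182); take F (27 @ 203); take D (40 @ 292); take 10/38 of C → 15.00. Capacity used 108/108.
5 item(s) taken whole; one partial (take 10/38 of C).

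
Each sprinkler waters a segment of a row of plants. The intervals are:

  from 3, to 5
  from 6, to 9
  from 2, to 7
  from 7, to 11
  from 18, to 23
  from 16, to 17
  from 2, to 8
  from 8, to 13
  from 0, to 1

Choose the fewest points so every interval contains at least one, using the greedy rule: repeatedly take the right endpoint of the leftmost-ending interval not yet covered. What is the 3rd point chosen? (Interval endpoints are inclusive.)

Sort by right endpoint; whenever an interval is uncovered, place a point at its right end.
By right end: [0,1]  [3,5]  [2,7]  [2,8]  [6,9]  [7,11]  [8,13]  [16,17]  [18,23]
[0,1] uncovered → point at 1; [3,5] uncovered → point at 5; [6,9] uncovered → point at 9; [16,17] uncovered → point at 17; [18,23] uncovered → point at 23.
Points: 1, 5, 9, 17, 23 (5 total).

9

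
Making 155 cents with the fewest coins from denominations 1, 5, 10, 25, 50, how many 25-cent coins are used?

0

155 = 3×50 + 1×5
Count of 25: 0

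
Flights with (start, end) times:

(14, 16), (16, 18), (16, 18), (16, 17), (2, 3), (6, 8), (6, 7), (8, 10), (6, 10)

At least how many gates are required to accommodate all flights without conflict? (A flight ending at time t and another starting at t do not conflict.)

3

starts: [2, 6, 6, 6, 8, 14, 16, 16, 16]
ends:   [3, 7, 8, 10, 10, 16, 17, 18, 18]
s2→1 e3→0 s6→1 s6→2 s6→3  — peak 3.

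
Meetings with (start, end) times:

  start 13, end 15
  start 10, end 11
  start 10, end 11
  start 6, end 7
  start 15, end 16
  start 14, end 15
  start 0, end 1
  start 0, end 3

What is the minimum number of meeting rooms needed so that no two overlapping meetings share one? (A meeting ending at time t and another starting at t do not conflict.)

Count concurrent intervals with a sweep; the peak is the room count.
Events (time:±→running): 0:+→1 0:+→2 … peak 2.

2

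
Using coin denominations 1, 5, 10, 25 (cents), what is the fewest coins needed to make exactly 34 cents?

6

Use the largest denomination that fits, subtract, and repeat.
34 − 1×25→9 − 1×5→4 − 4×1→0
Total coins = 1 + 1 + 4 = 6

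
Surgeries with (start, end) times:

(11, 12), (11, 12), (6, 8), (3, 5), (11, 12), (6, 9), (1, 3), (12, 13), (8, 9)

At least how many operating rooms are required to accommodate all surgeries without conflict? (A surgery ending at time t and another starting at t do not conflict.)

Events (time:±→running): 1:+→1 3:-→0 3:+→1 5:-→0 6:+→1 6:+→2 8:-→1 8:+→2 9:-→1 9:-→0 11:+→1 11:+→2 11:+→3 … peak 3.

3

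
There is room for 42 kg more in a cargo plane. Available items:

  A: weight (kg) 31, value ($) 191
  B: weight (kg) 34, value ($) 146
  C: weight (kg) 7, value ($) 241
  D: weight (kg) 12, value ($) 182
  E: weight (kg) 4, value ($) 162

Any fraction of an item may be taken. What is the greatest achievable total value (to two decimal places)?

702.06

Order: E (162/4=40.50) > C (241/7=34.43) > D (182/12=15.17) > A (191/31=6.16) > B (146/34=4.29)
Fill: take E (4 @ 162) → take C (7 @ 241) → take D (12 @ 182) → take 19/31 of A → 117.06; 42/42 used.
Total value = 702.06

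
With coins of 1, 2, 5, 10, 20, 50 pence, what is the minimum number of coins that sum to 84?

5

Use the largest denomination that fits, subtract, and repeat.
84 − 1×50→34 − 1×20→14 − 1×10→4 − 2×2→0
Total coins = 1 + 1 + 1 + 2 = 5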